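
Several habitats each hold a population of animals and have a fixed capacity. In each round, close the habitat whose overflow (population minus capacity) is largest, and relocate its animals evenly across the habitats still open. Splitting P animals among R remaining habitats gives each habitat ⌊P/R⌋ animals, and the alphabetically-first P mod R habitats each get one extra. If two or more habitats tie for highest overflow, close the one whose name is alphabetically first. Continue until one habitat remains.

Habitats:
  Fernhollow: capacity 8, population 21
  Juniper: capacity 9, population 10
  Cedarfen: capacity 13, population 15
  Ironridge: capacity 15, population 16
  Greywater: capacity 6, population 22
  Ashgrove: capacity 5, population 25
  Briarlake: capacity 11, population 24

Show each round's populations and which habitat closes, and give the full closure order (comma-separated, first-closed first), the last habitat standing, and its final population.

Closure order: Ashgrove, Greywater, Briarlake, Fernhollow, Cedarfen, Ironridge
Last habitat: Juniper with 133 animals

Round 1: Ashgrove=25 Briarlake=24 Cedarfen=15 Fernhollow=21 Greywater=22 Ironridge=16 Juniper=10 → close Ashgrove (overflow 20)
  25÷6 = 4 each, +1 to first 1
Round 2: Briarlake=29 Cedarfen=19 Fernhollow=25 Greywater=26 Ironridge=20 Juniper=14 → close Greywater (overflow 20)
  26÷5 = 5 each, +1 to first 1
Round 3: Briarlake=35 Cedarfen=24 Fernhollow=30 Ironridge=25 Juniper=19 → close Briarlake (overflow 24)
  35÷4 = 8 each, +1 to first 3
Round 4: Cedarfen=33 Fernhollow=39 Ironridge=34 Juniper=27 → close Fernhollow (overflow 31)
  39÷3 = 13 each, +1 to first 0
Round 5: Cedarfen=46 Ironridge=47 Juniper=40 → close Cedarfen (overflow 33)
  46÷2 = 23 each, +1 to first 0
Round 6: Ironridge=70 Juniper=63 → close Ironridge (overflow 55)
  70÷1 = 70 each, +1 to first 0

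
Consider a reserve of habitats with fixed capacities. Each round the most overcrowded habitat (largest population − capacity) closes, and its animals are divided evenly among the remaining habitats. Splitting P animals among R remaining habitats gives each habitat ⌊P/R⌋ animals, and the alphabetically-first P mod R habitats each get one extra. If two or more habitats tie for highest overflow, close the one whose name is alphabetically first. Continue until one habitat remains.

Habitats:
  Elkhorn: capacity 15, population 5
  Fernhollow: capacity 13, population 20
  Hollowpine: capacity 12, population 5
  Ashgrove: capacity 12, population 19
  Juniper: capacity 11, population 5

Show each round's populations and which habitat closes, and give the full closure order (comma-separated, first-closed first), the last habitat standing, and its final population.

Round 1: Ashgrove=19 Elkhorn=5 Fernhollow=20 Hollowpine=5 Juniper=5 → close Ashgrove (overflow 7)
  19÷4 = 4 each, +1 to first 3
Round 2: Elkhorn=10 Fernhollow=25 Hollowpine=10 Juniper=9 → close Fernhollow (overflow 12)
  25÷3 = 8 each, +1 to first 1
Round 3: Elkhorn=19 Hollowpine=18 Juniper=17 → close Hollowpine (overflow 6)
  18÷2 = 9 each, +1 to first 0
Round 4: Elkhorn=28 Juniper=26 → close Juniper (overflow 15)
  26÷1 = 26 each, +1 to first 0

Closure order: Ashgrove, Fernhollow, Hollowpine, Juniper
Last habitat: Elkhorn with 54 animals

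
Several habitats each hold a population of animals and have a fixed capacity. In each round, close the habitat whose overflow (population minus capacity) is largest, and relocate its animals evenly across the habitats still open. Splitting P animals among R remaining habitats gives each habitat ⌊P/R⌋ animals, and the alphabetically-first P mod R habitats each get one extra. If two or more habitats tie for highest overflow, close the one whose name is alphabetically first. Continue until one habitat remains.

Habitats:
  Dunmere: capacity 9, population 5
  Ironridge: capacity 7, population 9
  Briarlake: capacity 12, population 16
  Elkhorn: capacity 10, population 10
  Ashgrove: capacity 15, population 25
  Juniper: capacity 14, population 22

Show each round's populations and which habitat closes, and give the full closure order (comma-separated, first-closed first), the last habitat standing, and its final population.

Round 1: Ashgrove=25 Briarlake=16 Dunmere=5 Elkhorn=10 Ironridge=9 Juniper=22 → close Ashgrove (overflow 10)
  25÷5 = 5 each, +1 to first 0
Round 2: Briarlake=21 Dunmere=10 Elkhorn=15 Ironridge=14 Juniper=27 → close Juniper (overflow 13)
  27÷4 = 6 each, +1 to first 3
Round 3: Briarlake=28 Dunmere=17 Elkhorn=22 Ironridge=20 → close Briarlake (overflow 16)
  28÷3 = 9 each, +1 to first 1
Round 4: Dunmere=27 Elkhorn=31 Ironridge=29 → close Ironridge (overflow 22)
  29÷2 = 14 each, +1 to first 1
Round 5: Dunmere=42 Elkhorn=45 → close Elkhorn (overflow 35)
  45÷1 = 45 each, +1 to first 0

Closure order: Ashgrove, Juniper, Briarlake, Ironridge, Elkhorn
Last habitat: Dunmere with 87 animals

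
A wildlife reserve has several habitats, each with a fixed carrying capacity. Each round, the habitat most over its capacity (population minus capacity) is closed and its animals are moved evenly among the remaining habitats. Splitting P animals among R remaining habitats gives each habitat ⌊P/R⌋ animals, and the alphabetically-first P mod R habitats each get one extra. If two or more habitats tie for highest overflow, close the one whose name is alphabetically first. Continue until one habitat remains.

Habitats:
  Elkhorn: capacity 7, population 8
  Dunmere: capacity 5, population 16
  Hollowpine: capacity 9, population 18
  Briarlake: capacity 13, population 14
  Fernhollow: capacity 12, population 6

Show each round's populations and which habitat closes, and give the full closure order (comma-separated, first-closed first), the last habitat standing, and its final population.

Round 1: Briarlake=14 Dunmere=16 Elkhorn=8 Fernhollow=6 Hollowpine=18 → close Dunmere (overflow 11)
  16÷4 = 4 each, +1 to first 0
Round 2: Briarlake=18 Elkhorn=12 Fernhollow=10 Hollowpine=22 → close Hollowpine (overflow 13)
  22÷3 = 7 each, +1 to first 1
Round 3: Briarlake=26 Elkhorn=19 Fernhollow=17 → close Briarlake (overflow 13)
  26÷2 = 13 each, +1 to first 0
Round 4: Elkhorn=32 Fernhollow=30 → close Elkhorn (overflow 25)
  32÷1 = 32 each, +1 to first 0

Closure order: Dunmere, Hollowpine, Briarlake, Elkhorn
Last habitat: Fernhollow with 62 animals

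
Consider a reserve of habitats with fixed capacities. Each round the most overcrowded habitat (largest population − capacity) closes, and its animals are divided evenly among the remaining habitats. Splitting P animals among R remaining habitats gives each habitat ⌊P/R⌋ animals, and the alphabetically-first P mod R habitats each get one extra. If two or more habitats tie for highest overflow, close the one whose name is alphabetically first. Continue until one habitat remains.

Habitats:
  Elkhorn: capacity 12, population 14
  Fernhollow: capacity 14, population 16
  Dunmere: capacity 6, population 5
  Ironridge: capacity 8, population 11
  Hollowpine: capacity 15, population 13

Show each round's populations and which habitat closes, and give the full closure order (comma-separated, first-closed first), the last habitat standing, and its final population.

Closure order: Ironridge, Elkhorn, Fernhollow, Dunmere
Last habitat: Hollowpine with 59 animals

Round 1: Dunmere=5 Elkhorn=14 Fernhollow=16 Hollowpine=13 Ironridge=11 → close Ironridge (overflow 3)
  11÷4 = 2 each, +1 to first 3
Round 2: Dunmere=8 Elkhorn=17 Fernhollow=19 Hollowpine=15 → close Elkhorn (overflow 5)
  17÷3 = 5 each, +1 to first 2
Round 3: Dunmere=14 Fernhollow=25 Hollowpine=20 → close Fernhollow (overflow 11)
  25÷2 = 12 each, +1 to first 1
Round 4: Dunmere=27 Hollowpine=32 → close Dunmere (overflow 21)
  27÷1 = 27 each, +1 to first 0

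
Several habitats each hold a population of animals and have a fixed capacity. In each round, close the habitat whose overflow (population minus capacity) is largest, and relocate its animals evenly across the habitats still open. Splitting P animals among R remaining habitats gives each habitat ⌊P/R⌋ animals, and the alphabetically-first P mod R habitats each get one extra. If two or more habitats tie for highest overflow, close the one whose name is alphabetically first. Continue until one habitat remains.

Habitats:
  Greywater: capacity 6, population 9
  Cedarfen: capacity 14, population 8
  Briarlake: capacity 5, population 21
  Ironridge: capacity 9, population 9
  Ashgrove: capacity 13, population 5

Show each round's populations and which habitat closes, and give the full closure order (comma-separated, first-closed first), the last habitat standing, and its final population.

Closure order: Briarlake, Greywater, Ironridge, Cedarfen
Last habitat: Ashgrove with 52 animals

Round 1: Ashgrove=5 Briarlake=21 Cedarfen=8 Greywater=9 Ironridge=9 → close Briarlake (overflow 16)
  21÷4 = 5 each, +1 to first 1
Round 2: Ashgrove=11 Cedarfen=13 Greywater=14 Ironridge=14 → close Greywater (overflow 8)
  14÷3 = 4 each, +1 to first 2
Round 3: Ashgrove=16 Cedarfen=18 Ironridge=18 → close Ironridge (overflow 9)
  18÷2 = 9 each, +1 to first 0
Round 4: Ashgrove=25 Cedarfen=27 → close Cedarfen (overflow 13)
  27÷1 = 27 each, +1 to first 0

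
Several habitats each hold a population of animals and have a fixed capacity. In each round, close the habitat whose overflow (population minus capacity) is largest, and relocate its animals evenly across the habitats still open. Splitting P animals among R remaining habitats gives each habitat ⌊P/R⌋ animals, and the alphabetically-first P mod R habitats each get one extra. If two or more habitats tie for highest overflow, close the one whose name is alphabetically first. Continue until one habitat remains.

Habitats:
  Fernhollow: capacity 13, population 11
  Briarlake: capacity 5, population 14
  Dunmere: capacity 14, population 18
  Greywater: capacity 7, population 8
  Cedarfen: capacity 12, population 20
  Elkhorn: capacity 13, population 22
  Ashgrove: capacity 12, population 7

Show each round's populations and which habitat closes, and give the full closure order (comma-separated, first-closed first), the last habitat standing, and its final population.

Round 1: Ashgrove=7 Briarlake=14 Cedarfen=20 Dunmere=18 Elkhorn=22 Fernhollow=11 Greywater=8 → close Briarlake (overflow 9)
  14÷6 = 2 each, +1 to first 2
Round 2: Ashgrove=10 Cedarfen=23 Dunmere=20 Elkhorn=24 Fernhollow=13 Greywater=10 → close Cedarfen (overflow 11)
  23÷5 = 4 each, +1 to first 3
Round 3: Ashgrove=15 Dunmere=25 Elkhorn=29 Fernhollow=17 Greywater=14 → close Elkhorn (overflow 16)
  29÷4 = 7 each, +1 to first 1
Round 4: Ashgrove=23 Dunmere=32 Fernhollow=24 Greywater=21 → close Dunmere (overflow 18)
  32÷3 = 10 each, +1 to first 2
Round 5: Ashgrove=34 Fernhollow=35 Greywater=31 → close Greywater (overflow 24)
  31÷2 = 15 each, +1 to first 1
Round 6: Ashgrove=50 Fernhollow=50 → close Ashgrove (overflow 38)
  50÷1 = 50 each, +1 to first 0

Closure order: Briarlake, Cedarfen, Elkhorn, Dunmere, Greywater, Ashgrove
Last habitat: Fernhollow with 100 animals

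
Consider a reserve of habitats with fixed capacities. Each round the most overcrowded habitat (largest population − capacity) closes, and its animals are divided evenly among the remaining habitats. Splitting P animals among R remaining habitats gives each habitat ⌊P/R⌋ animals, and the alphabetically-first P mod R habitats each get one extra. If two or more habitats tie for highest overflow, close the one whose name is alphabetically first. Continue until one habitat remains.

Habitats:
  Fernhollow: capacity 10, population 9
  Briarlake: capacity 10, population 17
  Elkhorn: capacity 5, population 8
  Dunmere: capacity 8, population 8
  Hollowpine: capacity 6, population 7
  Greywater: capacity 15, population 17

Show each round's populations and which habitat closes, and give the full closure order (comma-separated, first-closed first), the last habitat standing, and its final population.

Round 1: Briarlake=17 Dunmere=8 Elkhorn=8 Fernhollow=9 Greywater=17 Hollowpine=7 → close Briarlake (overflow 7)
  17÷5 = 3 each, +1 to first 2
Round 2: Dunmere=12 Elkhorn=12 Fernhollow=12 Greywater=20 Hollowpine=10 → close Elkhorn (overflow 7)
  12÷4 = 3 each, +1 to first 0
Round 3: Dunmere=15 Fernhollow=15 Greywater=23 Hollowpine=13 → close Greywater (overflow 8)
  23÷3 = 7 each, +1 to first 2
Round 4: Dunmere=23 Fernhollow=23 Hollowpine=20 → close Dunmere (overflow 15)
  23÷2 = 11 each, +1 to first 1
Round 5: Fernhollow=35 Hollowpine=31 → close Fernhollow (overflow 25)
  35÷1 = 35 each, +1 to first 0

Closure order: Briarlake, Elkhorn, Greywater, Dunmere, Fernhollow
Last habitat: Hollowpine with 66 animals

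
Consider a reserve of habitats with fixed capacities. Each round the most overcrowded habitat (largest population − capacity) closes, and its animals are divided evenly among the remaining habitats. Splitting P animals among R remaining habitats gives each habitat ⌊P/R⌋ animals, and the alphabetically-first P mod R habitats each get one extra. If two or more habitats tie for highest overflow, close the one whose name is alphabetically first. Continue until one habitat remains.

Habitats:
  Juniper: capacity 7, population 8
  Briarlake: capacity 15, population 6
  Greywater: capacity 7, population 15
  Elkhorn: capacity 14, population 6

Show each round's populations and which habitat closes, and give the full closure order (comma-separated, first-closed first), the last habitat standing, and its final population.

Closure order: Greywater, Juniper, Briarlake
Last habitat: Elkhorn with 35 animals

Round 1: Briarlake=6 Elkhorn=6 Greywater=15 Juniper=8 → close Greywater (overflow 8)
  15÷3 = 5 each, +1 to first 0
Round 2: Briarlake=11 Elkhorn=11 Juniper=13 → close Juniper (overflow 6)
  13÷2 = 6 each, +1 to first 1
Round 3: Briarlake=18 Elkhorn=17 → close Briarlake (overflow 3)
  18÷1 = 18 each, +1 to first 0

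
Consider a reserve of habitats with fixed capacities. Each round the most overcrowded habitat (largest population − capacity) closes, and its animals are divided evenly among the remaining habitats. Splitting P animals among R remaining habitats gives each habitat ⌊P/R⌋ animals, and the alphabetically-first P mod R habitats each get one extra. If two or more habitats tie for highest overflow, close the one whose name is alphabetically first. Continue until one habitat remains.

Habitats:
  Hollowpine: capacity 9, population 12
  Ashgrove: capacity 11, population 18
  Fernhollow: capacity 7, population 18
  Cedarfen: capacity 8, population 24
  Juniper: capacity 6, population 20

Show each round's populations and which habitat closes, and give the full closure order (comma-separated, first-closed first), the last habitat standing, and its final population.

Closure order: Cedarfen, Juniper, Fernhollow, Ashgrove
Last habitat: Hollowpine with 92 animals

Round 1: Ashgrove=18 Cedarfen=24 Fernhollow=18 Hollowpine=12 Juniper=20 → close Cedarfen (overflow 16)
  24÷4 = 6 each, +1 to first 0
Round 2: Ashgrove=24 Fernhollow=24 Hollowpine=18 Juniper=26 → close Juniper (overflow 20)
  26÷3 = 8 each, +1 to first 2
Round 3: Ashgrove=33 Fernhollow=33 Hollowpine=26 → close Fernhollow (overflow 26)
  33÷2 = 16 each, +1 to first 1
Round 4: Ashgrove=50 Hollowpine=42 → close Ashgrove (overflow 39)
  50÷1 = 50 each, +1 to first 0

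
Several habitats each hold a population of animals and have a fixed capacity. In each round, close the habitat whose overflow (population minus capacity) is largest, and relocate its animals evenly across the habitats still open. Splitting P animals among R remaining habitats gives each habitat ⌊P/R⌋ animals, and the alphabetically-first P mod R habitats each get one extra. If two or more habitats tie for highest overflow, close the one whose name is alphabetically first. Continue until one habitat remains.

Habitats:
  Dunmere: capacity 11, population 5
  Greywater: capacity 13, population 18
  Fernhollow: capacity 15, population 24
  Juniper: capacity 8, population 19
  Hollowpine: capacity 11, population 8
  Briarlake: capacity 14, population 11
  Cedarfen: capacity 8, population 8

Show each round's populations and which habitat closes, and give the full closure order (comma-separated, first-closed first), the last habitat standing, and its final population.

Round 1: Briarlake=11 Cedarfen=8 Dunmere=5 Fernhollow=24 Greywater=18 Hollowpine=8 Juniper=19 → close Juniper (overflow 11)
  19÷6 = 3 each, +1 to first 1
Round 2: Briarlake=15 Cedarfen=11 Dunmere=8 Fernhollow=27 Greywater=21 Hollowpine=11 → close Fernhollow (overflow 12)
  27÷5 = 5 each, +1 to first 2
Round 3: Briarlake=21 Cedarfen=17 Dunmere=13 Greywater=26 Hollowpine=16 → close Greywater (overflow 13)
  26÷4 = 6 each, +1 to first 2
Round 4: Briarlake=28 Cedarfen=24 Dunmere=19 Hollowpine=22 → close Cedarfen (overflow 16)
  24÷3 = 8 each, +1 to first 0
Round 5: Briarlake=36 Dunmere=27 Hollowpine=30 → close Briarlake (overflow 22)
  36÷2 = 18 each, +1 to first 0
Round 6: Dunmere=45 Hollowpine=48 → close Hollowpine (overflow 37)
  48÷1 = 48 each, +1 to first 0

Closure order: Juniper, Fernhollow, Greywater, Cedarfen, Briarlake, Hollowpine
Last habitat: Dunmere with 93 animals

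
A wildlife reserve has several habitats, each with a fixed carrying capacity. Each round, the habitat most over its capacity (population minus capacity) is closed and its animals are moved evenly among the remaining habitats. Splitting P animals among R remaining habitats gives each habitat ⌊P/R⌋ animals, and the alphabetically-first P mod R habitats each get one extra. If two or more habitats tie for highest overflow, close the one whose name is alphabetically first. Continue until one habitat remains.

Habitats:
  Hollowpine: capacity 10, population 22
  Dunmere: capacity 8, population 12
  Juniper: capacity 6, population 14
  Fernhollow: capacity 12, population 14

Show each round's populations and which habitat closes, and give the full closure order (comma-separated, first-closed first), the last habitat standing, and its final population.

Round 1: Dunmere=12 Fernhollow=14 Hollowpine=22 Juniper=14 → close Hollowpine (overflow 12)
  22÷3 = 7 each, +1 to first 1
Round 2: Dunmere=20 Fernhollow=21 Juniper=21 → close Juniper (overflow 15)
  21÷2 = 10 each, +1 to first 1
Round 3: Dunmere=31 Fernhollow=31 → close Dunmere (overflow 23)
  31÷1 = 31 each, +1 to first 0

Closure order: Hollowpine, Juniper, Dunmere
Last habitat: Fernhollow with 62 animals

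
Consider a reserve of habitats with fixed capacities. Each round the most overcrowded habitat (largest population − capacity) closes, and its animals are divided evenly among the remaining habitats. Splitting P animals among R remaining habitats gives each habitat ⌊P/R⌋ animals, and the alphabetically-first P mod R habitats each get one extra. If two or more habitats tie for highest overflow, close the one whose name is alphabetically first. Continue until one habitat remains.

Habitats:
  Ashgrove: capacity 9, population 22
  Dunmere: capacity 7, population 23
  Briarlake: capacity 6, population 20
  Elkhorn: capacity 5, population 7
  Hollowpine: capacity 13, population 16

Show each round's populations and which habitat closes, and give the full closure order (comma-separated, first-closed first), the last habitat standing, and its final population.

Round 1: Ashgrove=22 Briarlake=20 Dunmere=23 Elkhorn=7 Hollowpine=16 → close Dunmere (overflow 16)
  23÷4 = 5 each, +1 to first 3
Round 2: Ashgrove=28 Briarlake=26 Elkhorn=13 Hollowpine=21 → close Briarlake (overflow 20)
  26÷3 = 8 each, +1 to first 2
Round 3: Ashgrove=37 Elkhorn=22 Hollowpine=29 → close Ashgrove (overflow 28)
  37÷2 = 18 each, +1 to first 1
Round 4: Elkhorn=41 Hollowpine=47 → close Elkhorn (overflow 36)
  41÷1 = 41 each, +1 to first 0

Closure order: Dunmere, Briarlake, Ashgrove, Elkhorn
Last habitat: Hollowpine with 88 animals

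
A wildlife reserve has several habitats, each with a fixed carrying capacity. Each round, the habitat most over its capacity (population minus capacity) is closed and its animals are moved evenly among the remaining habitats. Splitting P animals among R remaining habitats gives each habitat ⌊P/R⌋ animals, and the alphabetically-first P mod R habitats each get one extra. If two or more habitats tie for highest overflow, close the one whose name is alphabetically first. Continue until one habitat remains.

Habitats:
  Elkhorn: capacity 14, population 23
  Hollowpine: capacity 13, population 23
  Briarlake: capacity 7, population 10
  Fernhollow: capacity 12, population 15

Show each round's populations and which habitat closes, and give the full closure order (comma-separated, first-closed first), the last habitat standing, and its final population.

Round 1: Briarlake=10 Elkhorn=23 Fernhollow=15 Hollowpine=23 → close Hollowpine (overflow 10)
  23÷3 = 7 each, +1 to first 2
Round 2: Briarlake=18 Elkhorn=31 Fernhollow=22 → close Elkhorn (overflow 17)
  31÷2 = 15 each, +1 to first 1
Round 3: Briarlake=34 Fernhollow=37 → close Briarlake (overflow 27)
  34÷1 = 34 each, +1 to first 0

Closure order: Hollowpine, Elkhorn, Briarlake
Last habitat: Fernhollow with 71 animals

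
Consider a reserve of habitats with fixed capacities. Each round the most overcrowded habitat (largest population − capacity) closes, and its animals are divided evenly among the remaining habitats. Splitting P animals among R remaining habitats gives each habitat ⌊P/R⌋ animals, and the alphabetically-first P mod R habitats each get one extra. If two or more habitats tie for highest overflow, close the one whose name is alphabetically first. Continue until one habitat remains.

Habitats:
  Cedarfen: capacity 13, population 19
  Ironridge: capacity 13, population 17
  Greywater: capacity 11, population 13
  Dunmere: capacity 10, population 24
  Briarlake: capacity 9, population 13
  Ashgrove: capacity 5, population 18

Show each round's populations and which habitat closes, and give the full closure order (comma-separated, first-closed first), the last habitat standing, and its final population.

Round 1: Ashgrove=18 Briarlake=13 Cedarfen=19 Dunmere=24 Greywater=13 Ironridge=17 → close Dunmere (overflow 14)
  24÷5 = 4 each, +1 to first 4
Round 2: Ashgrove=23 Briarlake=18 Cedarfen=24 Greywater=18 Ironridge=21 → close Ashgrove (overflow 18)
  23÷4 = 5 each, +1 to first 3
Round 3: Briarlake=24 Cedarfen=30 Greywater=24 Ironridge=26 → close Cedarfen (overflow 17)
  30÷3 = 10 each, +1 to first 0
Round 4: Briarlake=34 Greywater=34 Ironridge=36 → close Briarlake (overflow 25)
  34÷2 = 17 each, +1 to first 0
Round 5: Greywater=51 Ironridge=53 → close Greywater (overflow 40)
  51÷1 = 51 each, +1 to first 0

Closure order: Dunmere, Ashgrove, Cedarfen, Briarlake, Greywater
Last habitat: Ironridge with 104 animals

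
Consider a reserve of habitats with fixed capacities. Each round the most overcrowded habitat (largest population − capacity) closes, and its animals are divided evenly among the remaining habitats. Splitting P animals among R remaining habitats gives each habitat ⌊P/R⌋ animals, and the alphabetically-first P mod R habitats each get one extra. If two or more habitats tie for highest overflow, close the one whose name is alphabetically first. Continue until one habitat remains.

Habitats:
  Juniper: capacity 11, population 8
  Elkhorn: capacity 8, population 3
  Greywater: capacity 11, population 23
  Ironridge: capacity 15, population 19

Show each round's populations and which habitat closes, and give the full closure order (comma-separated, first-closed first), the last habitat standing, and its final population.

Round 1: Elkhorn=3 Greywater=23 Ironridge=19 Juniper=8 → close Greywater (overflow 12)
  23÷3 = 7 each, +1 to first 2
Round 2: Elkhorn=11 Ironridge=27 Juniper=15 → close Ironridge (overflow 12)
  27÷2 = 13 each, +1 to first 1
Round 3: Elkhorn=25 Juniper=28 → close Elkhorn (overflow 17)
  25÷1 = 25 each, +1 to first 0

Closure order: Greywater, Ironridge, Elkhorn
Last habitat: Juniper with 53 animals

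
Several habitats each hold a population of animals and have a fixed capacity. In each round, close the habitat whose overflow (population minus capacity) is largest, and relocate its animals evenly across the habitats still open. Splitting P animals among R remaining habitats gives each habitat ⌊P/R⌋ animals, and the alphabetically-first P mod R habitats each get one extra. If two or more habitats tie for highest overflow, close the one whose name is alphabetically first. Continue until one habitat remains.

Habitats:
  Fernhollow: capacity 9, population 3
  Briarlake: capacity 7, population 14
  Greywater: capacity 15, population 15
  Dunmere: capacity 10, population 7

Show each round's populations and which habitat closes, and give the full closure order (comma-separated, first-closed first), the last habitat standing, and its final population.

Round 1: Briarlake=14 Dunmere=7 Fernhollow=3 Greywater=15 → close Briarlake (overflow 7)
  14÷3 = 4 each, +1 to first 2
Round 2: Dunmere=12 Fernhollow=8 Greywater=19 → close Greywater (overflow 4)
  19÷2 = 9 each, +1 to first 1
Round 3: Dunmere=22 Fernhollow=17 → close Dunmere (overflow 12)
  22÷1 = 22 each, +1 to first 0

Closure order: Briarlake, Greywater, Dunmere
Last habitat: Fernhollow with 39 animals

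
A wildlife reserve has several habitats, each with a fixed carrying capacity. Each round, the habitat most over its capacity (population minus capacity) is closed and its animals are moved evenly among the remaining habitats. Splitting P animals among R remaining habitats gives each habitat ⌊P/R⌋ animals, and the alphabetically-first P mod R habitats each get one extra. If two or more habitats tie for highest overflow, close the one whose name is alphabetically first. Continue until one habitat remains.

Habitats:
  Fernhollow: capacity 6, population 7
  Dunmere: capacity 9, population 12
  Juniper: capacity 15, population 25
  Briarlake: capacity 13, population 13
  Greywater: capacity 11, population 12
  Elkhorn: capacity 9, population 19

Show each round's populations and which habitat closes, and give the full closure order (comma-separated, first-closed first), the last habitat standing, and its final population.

Closure order: Elkhorn, Juniper, Dunmere, Fernhollow, Briarlake
Last habitat: Greywater with 88 animals

Round 1: Briarlake=13 Dunmere=12 Elkhorn=19 Fernhollow=7 Greywater=12 Juniper=25 → close Elkhorn (overflow 10)
  19÷5 = 3 each, +1 to first 4
Round 2: Briarlake=17 Dunmere=16 Fernhollow=11 Greywater=16 Juniper=28 → close Juniper (overflow 13)
  28÷4 = 7 each, +1 to first 0
Round 3: Briarlake=24 Dunmere=23 Fernhollow=18 Greywater=23 → close Dunmere (overflow 14)
  23÷3 = 7 each, +1 to first 2
Round 4: Briarlake=32 Fernhollow=26 Greywater=30 → close Fernhollow (overflow 20)
  26÷2 = 13 each, +1 to first 0
Round 5: Briarlake=45 Greywater=43 → close Briarlake (overflow 32)
  45÷1 = 45 each, +1 to first 0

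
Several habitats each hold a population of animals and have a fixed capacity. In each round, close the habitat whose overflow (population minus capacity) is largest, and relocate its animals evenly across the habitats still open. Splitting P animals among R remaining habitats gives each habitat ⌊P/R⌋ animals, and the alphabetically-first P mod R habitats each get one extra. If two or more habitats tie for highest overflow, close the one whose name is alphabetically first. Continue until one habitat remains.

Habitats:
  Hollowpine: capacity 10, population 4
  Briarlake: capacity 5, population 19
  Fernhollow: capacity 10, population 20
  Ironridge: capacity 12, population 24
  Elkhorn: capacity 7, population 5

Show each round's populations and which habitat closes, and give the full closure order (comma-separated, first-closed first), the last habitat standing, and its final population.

Round 1: Briarlake=19 Elkhorn=5 Fernhollow=20 Hollowpine=4 Ironridge=24 → close Briarlake (overflow 14)
  19÷4 = 4 each, +1 to first 3
Round 2: Elkhorn=10 Fernhollow=25 Hollowpine=9 Ironridge=28 → close Ironridge (overflow 16)
  28÷3 = 9 each, +1 to first 1
Round 3: Elkhorn=20 Fernhollow=34 Hollowpine=18 → close Fernhollow (overflow 24)
  34÷2 = 17 each, +1 to first 0
Round 4: Elkhorn=37 Hollowpine=35 → close Elkhorn (overflow 30)
  37÷1 = 37 each, +1 to first 0

Closure order: Briarlake, Ironridge, Fernhollow, Elkhorn
Last habitat: Hollowpine with 72 animals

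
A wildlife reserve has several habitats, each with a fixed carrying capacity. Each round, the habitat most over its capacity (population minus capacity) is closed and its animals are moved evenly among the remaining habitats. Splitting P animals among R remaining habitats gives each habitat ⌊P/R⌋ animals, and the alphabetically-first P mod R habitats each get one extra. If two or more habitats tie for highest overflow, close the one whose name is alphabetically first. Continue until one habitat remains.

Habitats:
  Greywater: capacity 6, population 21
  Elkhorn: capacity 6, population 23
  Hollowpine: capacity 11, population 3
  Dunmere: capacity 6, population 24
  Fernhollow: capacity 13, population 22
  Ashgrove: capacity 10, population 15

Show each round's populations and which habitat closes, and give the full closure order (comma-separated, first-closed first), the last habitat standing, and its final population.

Round 1: Ashgrove=15 Dunmere=24 Elkhorn=23 Fernhollow=22 Greywater=21 Hollowpine=3 → close Dunmere (overflow 18)
  24÷5 = 4 each, +1 to first 4
Round 2: Ashgrove=20 Elkhorn=28 Fernhollow=27 Greywater=26 Hollowpine=7 → close Elkhorn (overflow 22)
  28÷4 = 7 each, +1 to first 0
Round 3: Ashgrove=27 Fernhollow=34 Greywater=33 Hollowpine=14 → close Greywater (overflow 27)
  33÷3 = 11 each, +1 to first 0
Round 4: Ashgrove=38 Fernhollow=45 Hollowpine=25 → close Fernhollow (overflow 32)
  45÷2 = 22 each, +1 to first 1
Round 5: Ashgrove=61 Hollowpine=47 → close Ashgrove (overflow 51)
  61÷1 = 61 each, +1 to first 0

Closure order: Dunmere, Elkhorn, Greywater, Fernhollow, Ashgrove
Last habitat: Hollowpine with 108 animals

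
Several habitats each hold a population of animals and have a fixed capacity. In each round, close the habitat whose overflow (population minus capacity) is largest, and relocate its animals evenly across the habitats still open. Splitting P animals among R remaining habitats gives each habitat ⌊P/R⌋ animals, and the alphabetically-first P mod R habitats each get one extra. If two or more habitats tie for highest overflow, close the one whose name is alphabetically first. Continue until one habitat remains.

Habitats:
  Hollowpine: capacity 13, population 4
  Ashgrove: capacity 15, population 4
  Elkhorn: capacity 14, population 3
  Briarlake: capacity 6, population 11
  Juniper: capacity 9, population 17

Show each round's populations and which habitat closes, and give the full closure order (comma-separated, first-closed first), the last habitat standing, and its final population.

Round 1: Ashgrove=4 Briarlake=11 Elkhorn=3 Hollowpine=4 Juniper=17 → close Juniper (overflow 8)
  17÷4 = 4 each, +1 to first 1
Round 2: Ashgrove=9 Briarlake=15 Elkhorn=7 Hollowpine=8 → close Briarlake (overflow 9)
  15÷3 = 5 each, +1 to first 0
Round 3: Ashgrove=14 Elkhorn=12 Hollowpine=13 → close Hollowpine (overflow 0)
  13÷2 = 6 each, +1 to first 1
Round 4: Ashgrove=21 Elkhorn=18 → close Ashgrove (overflow 6)
  21÷1 = 21 each, +1 to first 0

Closure order: Juniper, Briarlake, Hollowpine, Ashgrove
Last habitat: Elkhorn with 39 animals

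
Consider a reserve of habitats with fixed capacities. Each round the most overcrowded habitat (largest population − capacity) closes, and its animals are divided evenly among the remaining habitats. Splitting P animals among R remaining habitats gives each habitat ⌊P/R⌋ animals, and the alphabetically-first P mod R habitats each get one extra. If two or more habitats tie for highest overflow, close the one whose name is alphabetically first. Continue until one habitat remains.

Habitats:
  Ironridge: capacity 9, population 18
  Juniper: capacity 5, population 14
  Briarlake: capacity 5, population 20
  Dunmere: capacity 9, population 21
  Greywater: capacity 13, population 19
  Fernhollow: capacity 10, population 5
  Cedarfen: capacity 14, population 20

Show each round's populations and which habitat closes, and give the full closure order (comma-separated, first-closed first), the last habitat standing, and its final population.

Closure order: Briarlake, Dunmere, Ironridge, Juniper, Cedarfen, Greywater
Last habitat: Fernhollow with 117 animals

Round 1: Briarlake=20 Cedarfen=20 Dunmere=21 Fernhollow=5 Greywater=19 Ironridge=18 Juniper=14 → close Briarlake (overflow 15)
  20÷6 = 3 each, +1 to first 2
Round 2: Cedarfen=24 Dunmere=25 Fernhollow=8 Greywater=22 Ironridge=21 Juniper=17 → close Dunmere (overflow 16)
  25÷5 = 5 each, +1 to first 0
Round 3: Cedarfen=29 Fernhollow=13 Greywater=27 Ironridge=26 Juniper=22 → close Ironridge (overflow 17)
  26÷4 = 6 each, +1 to first 2
Round 4: Cedarfen=36 Fernhollow=20 Greywater=33 Juniper=28 → close Juniper (overflow 23)
  28÷3 = 9 each, +1 to first 1
Round 5: Cedarfen=46 Fernhollow=29 Greywater=42 → close Cedarfen (overflow 32)
  46÷2 = 23 each, +1 to first 0
Round 6: Fernhollow=52 Greywater=65 → close Greywater (overflow 52)
  65÷1 = 65 each, +1 to first 0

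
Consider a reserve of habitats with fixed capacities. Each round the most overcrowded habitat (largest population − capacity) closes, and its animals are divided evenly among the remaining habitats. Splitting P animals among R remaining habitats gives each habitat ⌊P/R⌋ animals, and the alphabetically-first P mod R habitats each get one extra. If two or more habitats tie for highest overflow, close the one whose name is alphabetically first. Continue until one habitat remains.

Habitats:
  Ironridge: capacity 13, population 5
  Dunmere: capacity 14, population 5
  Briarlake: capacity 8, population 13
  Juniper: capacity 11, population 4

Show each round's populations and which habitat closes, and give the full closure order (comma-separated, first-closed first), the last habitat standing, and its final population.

Closure order: Briarlake, Juniper, Dunmere
Last habitat: Ironridge with 27 animals

Round 1: Briarlake=13 Dunmere=5 Ironridge=5 Juniper=4 → close Briarlake (overflow 5)
  13÷3 = 4 each, +1 to first 1
Round 2: Dunmere=10 Ironridge=9 Juniper=8 → close Juniper (overflow -3)
  8÷2 = 4 each, +1 to first 0
Round 3: Dunmere=14 Ironridge=13 → close Dunmere (overflow 0)
  14÷1 = 14 each, +1 to first 0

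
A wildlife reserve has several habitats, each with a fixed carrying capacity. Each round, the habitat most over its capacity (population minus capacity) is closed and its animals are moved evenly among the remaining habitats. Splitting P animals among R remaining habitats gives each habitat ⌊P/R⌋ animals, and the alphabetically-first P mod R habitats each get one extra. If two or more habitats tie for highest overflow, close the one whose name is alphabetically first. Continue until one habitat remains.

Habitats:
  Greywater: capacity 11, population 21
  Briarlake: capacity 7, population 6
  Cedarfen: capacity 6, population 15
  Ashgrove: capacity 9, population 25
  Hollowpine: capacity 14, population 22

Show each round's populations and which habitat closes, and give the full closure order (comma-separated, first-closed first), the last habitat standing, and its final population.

Closure order: Ashgrove, Greywater, Cedarfen, Hollowpine
Last habitat: Briarlake with 89 animals

Round 1: Ashgrove=25 Briarlake=6 Cedarfen=15 Greywater=21 Hollowpine=22 → close Ashgrove (overflow 16)
  25÷4 = 6 each, +1 to first 1
Round 2: Briarlake=13 Cedarfen=21 Greywater=27 Hollowpine=28 → close Greywater (overflow 16)
  27÷3 = 9 each, +1 to first 0
Round 3: Briarlake=22 Cedarfen=30 Hollowpine=37 → close Cedarfen (overflow 24)
  30÷2 = 15 each, +1 to first 0
Round 4: Briarlake=37 Hollowpine=52 → close Hollowpine (overflow 38)
  52÷1 = 52 each, +1 to first 0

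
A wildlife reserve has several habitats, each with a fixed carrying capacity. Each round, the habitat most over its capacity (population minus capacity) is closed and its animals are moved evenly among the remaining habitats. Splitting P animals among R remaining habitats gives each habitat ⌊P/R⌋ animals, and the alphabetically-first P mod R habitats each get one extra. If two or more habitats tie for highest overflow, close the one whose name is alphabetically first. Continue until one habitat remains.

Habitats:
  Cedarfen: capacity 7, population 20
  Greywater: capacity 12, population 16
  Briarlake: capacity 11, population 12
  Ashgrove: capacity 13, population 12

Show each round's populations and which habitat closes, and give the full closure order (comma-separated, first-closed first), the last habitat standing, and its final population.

Closure order: Cedarfen, Greywater, Briarlake
Last habitat: Ashgrove with 60 animals

Round 1: Ashgrove=12 Briarlake=12 Cedarfen=20 Greywater=16 → close Cedarfen (overflow 13)
  20÷3 = 6 each, +1 to first 2
Round 2: Ashgrove=19 Briarlake=19 Greywater=22 → close Greywater (overflow 10)
  22÷2 = 11 each, +1 to first 0
Round 3: Ashgrove=30 Briarlake=30 → close Briarlake (overflow 19)
  30÷1 = 30 each, +1 to first 0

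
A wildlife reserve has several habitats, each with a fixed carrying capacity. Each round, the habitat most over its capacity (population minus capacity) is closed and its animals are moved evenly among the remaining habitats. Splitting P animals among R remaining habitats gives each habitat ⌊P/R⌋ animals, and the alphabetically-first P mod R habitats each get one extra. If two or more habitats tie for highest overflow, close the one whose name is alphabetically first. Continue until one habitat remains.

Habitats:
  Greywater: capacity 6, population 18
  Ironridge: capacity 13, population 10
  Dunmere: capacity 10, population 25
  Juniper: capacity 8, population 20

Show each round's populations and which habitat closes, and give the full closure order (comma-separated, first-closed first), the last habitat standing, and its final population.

Closure order: Dunmere, Greywater, Juniper
Last habitat: Ironridge with 73 animals

Round 1: Dunmere=25 Greywater=18 Ironridge=10 Juniper=20 → close Dunmere (overflow 15)
  25÷3 = 8 each, +1 to first 1
Round 2: Greywater=27 Ironridge=18 Juniper=28 → close Greywater (overflow 21)
  27÷2 = 13 each, +1 to first 1
Round 3: Ironridge=32 Juniper=41 → close Juniper (overflow 33)
  41÷1 = 41 each, +1 to first 0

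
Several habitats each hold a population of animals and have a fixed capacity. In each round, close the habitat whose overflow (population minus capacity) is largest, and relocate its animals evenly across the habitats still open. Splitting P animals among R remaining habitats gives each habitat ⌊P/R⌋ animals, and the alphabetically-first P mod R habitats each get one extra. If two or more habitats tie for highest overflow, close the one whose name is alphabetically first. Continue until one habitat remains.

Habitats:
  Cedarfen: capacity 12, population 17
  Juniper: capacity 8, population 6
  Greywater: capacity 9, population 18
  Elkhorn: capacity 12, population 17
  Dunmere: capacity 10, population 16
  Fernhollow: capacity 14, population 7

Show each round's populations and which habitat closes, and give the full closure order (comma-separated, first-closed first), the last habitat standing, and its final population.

Closure order: Greywater, Dunmere, Cedarfen, Elkhorn, Juniper
Last habitat: Fernhollow with 81 animals

Round 1: Cedarfen=17 Dunmere=16 Elkhorn=17 Fernhollow=7 Greywater=18 Juniper=6 → close Greywater (overflow 9)
  18÷5 = 3 each, +1 to first 3
Round 2: Cedarfen=21 Dunmere=20 Elkhorn=21 Fernhollow=10 Juniper=9 → close Dunmere (overflow 10)
  20÷4 = 5 each, +1 to first 0
Round 3: Cedarfen=26 Elkhorn=26 Fernhollow=15 Juniper=14 → close Cedarfen (overflow 14)
  26÷3 = 8 each, +1 to first 2
Round 4: Elkhorn=35 Fernhollow=24 Juniper=22 → close Elkhorn (overflow 23)
  35÷2 = 17 each, +1 to first 1
Round 5: Fernhollow=42 Juniper=39 → close Juniper (overflow 31)
  39÷1 = 39 each, +1 to first 0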